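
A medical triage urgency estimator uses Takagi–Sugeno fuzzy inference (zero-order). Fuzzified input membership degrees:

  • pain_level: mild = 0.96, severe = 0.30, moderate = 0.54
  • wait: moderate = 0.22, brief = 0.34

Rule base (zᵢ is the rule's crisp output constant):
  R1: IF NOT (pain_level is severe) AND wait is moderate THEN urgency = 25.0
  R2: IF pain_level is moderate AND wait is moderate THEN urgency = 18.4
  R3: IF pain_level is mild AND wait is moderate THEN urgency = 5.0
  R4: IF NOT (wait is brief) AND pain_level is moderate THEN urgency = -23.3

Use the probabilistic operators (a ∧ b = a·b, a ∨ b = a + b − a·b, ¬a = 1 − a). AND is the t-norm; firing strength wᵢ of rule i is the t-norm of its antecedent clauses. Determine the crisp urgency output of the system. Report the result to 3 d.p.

-1.442

R1 (z=25.0): ¬severe=1−0.30=0.70, moderate=0.22; AND[a·b] → w = 0.1540
R2 (z=18.4): moderate=0.54, moderate=0.22; AND[a·b] → w = 0.1188
R3 (z=5.0): mild=0.96, moderate=0.22; AND[a·b] → w = 0.2112
R4 (z=-23.3): ¬brief=1−0.34=0.66, moderate=0.54; AND[a·b] → w = 0.3564
Weighted average = (0.1540·25.0 + 0.1188·18.4 + 0.2112·5.0 + 0.3564·-23.3) / (0.1540 + 0.1188 + 0.2112 + 0.3564)
  = -1.2122 / 0.8404 = -1.442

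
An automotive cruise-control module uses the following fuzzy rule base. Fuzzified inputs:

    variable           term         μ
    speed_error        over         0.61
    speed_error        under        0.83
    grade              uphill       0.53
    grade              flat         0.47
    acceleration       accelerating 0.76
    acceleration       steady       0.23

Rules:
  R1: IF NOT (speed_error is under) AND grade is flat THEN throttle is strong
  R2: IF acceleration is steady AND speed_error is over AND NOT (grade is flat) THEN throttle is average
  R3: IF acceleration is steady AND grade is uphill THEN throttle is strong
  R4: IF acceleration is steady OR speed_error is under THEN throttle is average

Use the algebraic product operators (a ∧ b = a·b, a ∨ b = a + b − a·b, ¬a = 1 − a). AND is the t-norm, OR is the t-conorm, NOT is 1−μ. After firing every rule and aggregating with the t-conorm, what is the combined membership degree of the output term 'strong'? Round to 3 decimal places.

R1: ¬under=1−0.83=0.17, flat=0.47; AND[a·b] → w = 0.0799
R2: steady=0.23, over=0.61, ¬flat=1−0.47=0.53; AND[a·b] → w = 0.0744
R3: steady=0.23, uphill=0.53; AND[a·b] → w = 0.1219
R4: steady=0.23, under=0.83; OR[a + b − a·b] → w = 0.8691
Rules with consequent 'strong': {R1, R3} → strengths 0.0799, 0.1219
Aggregate via t-conorm [a + b − a·b]: 0.1921

0.192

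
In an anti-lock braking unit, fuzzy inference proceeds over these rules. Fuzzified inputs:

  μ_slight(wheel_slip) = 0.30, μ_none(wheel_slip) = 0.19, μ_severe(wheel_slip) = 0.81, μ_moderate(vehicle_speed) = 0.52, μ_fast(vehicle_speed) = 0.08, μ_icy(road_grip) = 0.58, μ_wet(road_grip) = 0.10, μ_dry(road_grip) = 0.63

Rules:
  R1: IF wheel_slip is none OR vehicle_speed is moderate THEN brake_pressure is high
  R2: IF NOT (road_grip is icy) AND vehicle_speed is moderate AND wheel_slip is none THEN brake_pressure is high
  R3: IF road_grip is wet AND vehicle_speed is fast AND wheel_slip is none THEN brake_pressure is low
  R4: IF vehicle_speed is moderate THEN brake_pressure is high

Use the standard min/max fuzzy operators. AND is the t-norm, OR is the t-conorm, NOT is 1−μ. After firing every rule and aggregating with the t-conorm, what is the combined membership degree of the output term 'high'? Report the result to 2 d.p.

0.52

R1: none=0.19, moderate=0.52; OR[max(a, b)] → w = 0.52
R2: ¬icy=1−0.58=0.42, moderate=0.52, none=0.19; AND[min(a, b)] → w = 0.19
R3: wet=0.10, fast=0.08, none=0.19; AND[min(a, b)] → w = 0.08
R4: moderate=0.52 → w = 0.52
Rules with consequent 'high': {R1, R2, R4} → strengths 0.52, 0.19, 0.52
Aggregate via t-conorm [max(a, b)]: 0.52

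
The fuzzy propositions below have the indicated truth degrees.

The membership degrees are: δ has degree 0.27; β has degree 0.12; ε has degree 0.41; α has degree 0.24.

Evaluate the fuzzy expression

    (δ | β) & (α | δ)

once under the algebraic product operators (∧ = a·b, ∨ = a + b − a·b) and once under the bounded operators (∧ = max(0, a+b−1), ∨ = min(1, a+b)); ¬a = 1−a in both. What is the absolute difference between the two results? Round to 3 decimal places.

Under algebraic product:
  δ | β = a + b − a·b on (0.2700, 0.1200) = 0.3576
  α | δ = a + b − a·b on (0.2400, 0.2700) = 0.4452
  (δ | β) & (α | δ) = a·b on (0.3576, 0.4452) = 0.1592
  → value = 0.1592
Under bounded:
  δ | β = min(1, a+b) on (0.27, 0.12) = 0.39
  α | δ = min(1, a+b) on (0.24, 0.27) = 0.51
  (δ | β) & (α | δ) = max(0, a+b−1) on (0.39, 0.51) = 0.00
  → value = 0.0000
|0.1592 − 0.0000| = 0.159

0.159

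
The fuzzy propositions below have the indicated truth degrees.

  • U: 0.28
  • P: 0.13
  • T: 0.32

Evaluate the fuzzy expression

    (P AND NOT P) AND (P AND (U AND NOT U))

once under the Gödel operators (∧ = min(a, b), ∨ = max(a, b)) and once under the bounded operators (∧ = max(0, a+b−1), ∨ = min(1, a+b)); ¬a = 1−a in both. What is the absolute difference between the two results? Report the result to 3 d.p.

Under Gödel:
  NOT P = 1 − 0.13 = 0.87
  P AND NOT P = min(a, b) on (0.13, 0.87) = 0.13
  NOT U = 1 − 0.28 = 0.72
  U AND NOT U = min(a, b) on (0.28, 0.72) = 0.28
  P AND (U AND NOT U) = min(a, b) on (0.13, 0.28) = 0.13
  (P AND NOT P) AND (P AND (U AND NOT U)) = min(a, b) on (0.13, 0.13) = 0.13
  → value = 0.1300
Under bounded:
  NOT P = 1 − 0.13 = 0.87
  P AND NOT P = max(0, a+b−1) on (0.13, 0.87) = 0.00
  NOT U = 1 − 0.28 = 0.72
  U AND NOT U = max(0, a+b−1) on (0.28, 0.72) = 0.00
  P AND (U AND NOT U) = max(0, a+b−1) on (0.13, 0.00) = 0.00
  (P AND NOT P) AND (P AND (U AND NOT U)) = max(0, a+b−1) on (0.00, 0.00) = 0.00
  → value = 0.0000
|0.1300 − 0.0000| = 0.130

0.130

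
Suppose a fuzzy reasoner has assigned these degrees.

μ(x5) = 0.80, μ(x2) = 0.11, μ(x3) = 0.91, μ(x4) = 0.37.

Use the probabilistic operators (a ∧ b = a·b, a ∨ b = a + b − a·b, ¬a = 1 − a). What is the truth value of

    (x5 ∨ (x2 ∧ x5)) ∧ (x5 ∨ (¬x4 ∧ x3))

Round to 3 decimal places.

0.748

x2 ∧ x5 = a·b on (0.1100, 0.8000) = 0.0880
x5 ∨ (x2 ∧ x5) = a + b − a·b on (0.8000, 0.0880) = 0.8176
¬x4 = 1 − 0.3700 = 0.6300
¬x4 ∧ x3 = a·b on (0.6300, 0.9100) = 0.5733
x5 ∨ (¬x4 ∧ x3) = a + b − a·b on (0.8000, 0.5733) = 0.9147
(x5 ∨ (x2 ∧ x5)) ∧ (x5 ∨ (¬x4 ∧ x3)) = a·b on (0.8176, 0.9147) = 0.7478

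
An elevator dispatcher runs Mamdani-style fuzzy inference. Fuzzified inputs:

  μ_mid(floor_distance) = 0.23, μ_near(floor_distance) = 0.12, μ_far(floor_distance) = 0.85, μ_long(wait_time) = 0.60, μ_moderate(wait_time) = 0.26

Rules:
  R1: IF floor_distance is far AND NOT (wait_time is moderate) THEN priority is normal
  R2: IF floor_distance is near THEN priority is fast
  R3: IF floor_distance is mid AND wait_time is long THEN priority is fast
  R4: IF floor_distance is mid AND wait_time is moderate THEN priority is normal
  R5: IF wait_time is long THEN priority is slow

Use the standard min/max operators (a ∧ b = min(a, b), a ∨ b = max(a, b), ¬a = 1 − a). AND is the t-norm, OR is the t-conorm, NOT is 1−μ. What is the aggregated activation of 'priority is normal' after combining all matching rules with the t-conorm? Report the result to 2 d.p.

R1: far=0.85, ¬moderate=1−0.26=0.74; AND[min(a, b)] → w = 0.74
R2: near=0.12 → w = 0.12
R3: mid=0.23, long=0.60; AND[min(a, b)] → w = 0.23
R4: mid=0.23, moderate=0.26; AND[min(a, b)] → w = 0.23
R5: long=0.60 → w = 0.60
Rules with consequent 'normal': {R1, R4} → strengths 0.74, 0.23
Aggregate via t-conorm [max(a, b)]: 0.74

0.74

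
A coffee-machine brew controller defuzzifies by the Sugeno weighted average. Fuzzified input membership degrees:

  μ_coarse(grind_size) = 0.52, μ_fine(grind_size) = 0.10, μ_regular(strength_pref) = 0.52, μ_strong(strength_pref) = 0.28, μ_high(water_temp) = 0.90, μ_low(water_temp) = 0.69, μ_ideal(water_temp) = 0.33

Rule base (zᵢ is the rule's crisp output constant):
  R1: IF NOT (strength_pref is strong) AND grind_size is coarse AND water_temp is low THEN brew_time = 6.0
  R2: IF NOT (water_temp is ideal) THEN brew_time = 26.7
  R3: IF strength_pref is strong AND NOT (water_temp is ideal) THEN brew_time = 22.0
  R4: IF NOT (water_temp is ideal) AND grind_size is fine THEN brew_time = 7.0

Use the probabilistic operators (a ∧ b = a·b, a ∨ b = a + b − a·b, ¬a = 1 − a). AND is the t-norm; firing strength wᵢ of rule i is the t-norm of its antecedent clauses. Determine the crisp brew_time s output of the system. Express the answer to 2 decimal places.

R1 (z=6.0): ¬strong=1−0.28=0.72, coarse=0.52, low=0.69; AND[a·b] → w = 0.2583
R2 (z=26.7): ¬ideal=1−0.33=0.67 → w = 0.6700
R3 (z=22.0): strong=0.28, ¬ideal=1−0.33=0.67; AND[a·b] → w = 0.1876
R4 (z=7.0): ¬ideal=1−0.33=0.67, fine=0.10; AND[a·b] → w = 0.0670
Weighted average = (0.2583·6.0 + 0.6700·26.7 + 0.1876·22.0 + 0.0670·7.0) / (0.2583 + 0.6700 + 0.1876 + 0.0670)
  = 24.0352 / 1.1829 = 20.32

20.32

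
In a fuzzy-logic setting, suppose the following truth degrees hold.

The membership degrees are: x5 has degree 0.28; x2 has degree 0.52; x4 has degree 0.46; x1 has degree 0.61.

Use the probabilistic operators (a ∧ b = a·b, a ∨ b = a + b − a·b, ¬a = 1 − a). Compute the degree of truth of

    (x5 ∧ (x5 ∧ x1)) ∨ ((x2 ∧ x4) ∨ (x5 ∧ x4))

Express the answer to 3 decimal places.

x5 ∧ x1 = a·b on (0.2800, 0.6100) = 0.1708
x5 ∧ (x5 ∧ x1) = a·b on (0.2800, 0.1708) = 0.0478
x2 ∧ x4 = a·b on (0.5200, 0.4600) = 0.2392
x5 ∧ x4 = a·b on (0.2800, 0.4600) = 0.1288
(x2 ∧ x4) ∨ (x5 ∧ x4) = a + b − a·b on (0.2392, 0.1288) = 0.3372
(x5 ∧ (x5 ∧ x1)) ∨ ((x2 ∧ x4) ∨ (x5 ∧ x4)) = a + b − a·b on (0.0478, 0.3372) = 0.3689

0.369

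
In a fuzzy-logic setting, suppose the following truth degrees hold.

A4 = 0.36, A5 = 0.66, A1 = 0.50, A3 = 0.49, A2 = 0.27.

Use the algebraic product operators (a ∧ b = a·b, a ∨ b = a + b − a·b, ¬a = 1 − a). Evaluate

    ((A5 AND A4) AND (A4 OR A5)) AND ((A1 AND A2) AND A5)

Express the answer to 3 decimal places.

0.017

A5 AND A4 = a·b on (0.6600, 0.3600) = 0.2376
A4 OR A5 = a + b − a·b on (0.3600, 0.6600) = 0.7824
(A5 AND A4) AND (A4 OR A5) = a·b on (0.2376, 0.7824) = 0.1859
A1 AND A2 = a·b on (0.5000, 0.2700) = 0.1350
(A1 AND A2) AND A5 = a·b on (0.1350, 0.6600) = 0.0891
((A5 AND A4) AND (A4 OR A5)) AND ((A1 AND A2) AND A5) = a·b on (0.1859, 0.0891) = 0.0166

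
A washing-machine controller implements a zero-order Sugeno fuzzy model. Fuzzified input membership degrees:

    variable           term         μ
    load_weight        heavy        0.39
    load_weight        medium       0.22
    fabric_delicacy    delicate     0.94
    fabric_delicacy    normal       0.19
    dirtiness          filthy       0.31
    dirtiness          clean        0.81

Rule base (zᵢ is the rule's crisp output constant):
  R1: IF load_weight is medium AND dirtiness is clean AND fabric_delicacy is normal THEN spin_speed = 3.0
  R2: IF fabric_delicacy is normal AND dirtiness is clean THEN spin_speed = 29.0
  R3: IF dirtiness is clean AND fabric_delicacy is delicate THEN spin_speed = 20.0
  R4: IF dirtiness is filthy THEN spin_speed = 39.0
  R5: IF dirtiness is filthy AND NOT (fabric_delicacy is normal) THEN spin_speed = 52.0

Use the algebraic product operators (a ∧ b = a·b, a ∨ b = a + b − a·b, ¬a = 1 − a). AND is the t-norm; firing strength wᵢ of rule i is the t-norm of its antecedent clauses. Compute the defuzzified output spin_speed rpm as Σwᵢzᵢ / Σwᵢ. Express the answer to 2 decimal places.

R1 (z=3.0): medium=0.22, clean=0.81, normal=0.19; AND[a·b] → w = 0.0339
R2 (z=29.0): normal=0.19, clean=0.81; AND[a·b] → w = 0.1539
R3 (z=20.0): clean=0.81, delicate=0.94; AND[a·b] → w = 0.7614
R4 (z=39.0): filthy=0.31 → w = 0.3100
R5 (z=52.0): filthy=0.31, ¬normal=1−0.19=0.81; AND[a·b] → w = 0.2511
Weighted average = (0.0339·3.0 + 0.1539·29.0 + 0.7614·20.0 + 0.3100·39.0 + 0.2511·52.0) / (0.0339 + 0.1539 + 0.7614 + 0.3100 + 0.2511)
  = 44.9399 / 1.5103 = 29.76

29.76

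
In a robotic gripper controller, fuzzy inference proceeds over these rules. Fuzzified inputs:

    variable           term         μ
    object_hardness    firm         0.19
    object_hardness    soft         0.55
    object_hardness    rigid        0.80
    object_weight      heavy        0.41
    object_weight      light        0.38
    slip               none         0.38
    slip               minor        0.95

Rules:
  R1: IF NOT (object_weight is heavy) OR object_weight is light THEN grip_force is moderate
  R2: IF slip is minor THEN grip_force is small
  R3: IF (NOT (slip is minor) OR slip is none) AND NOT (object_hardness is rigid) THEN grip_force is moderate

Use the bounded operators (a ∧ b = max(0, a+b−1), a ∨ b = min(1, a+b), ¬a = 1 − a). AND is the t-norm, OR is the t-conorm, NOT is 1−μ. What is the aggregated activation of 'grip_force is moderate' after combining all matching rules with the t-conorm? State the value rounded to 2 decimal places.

0.97

R1: ¬heavy=1−0.41=0.59, light=0.38; OR[min(1, a+b)] → w = 0.97
R2: minor=0.95 → w = 0.95
R3: (¬minor=1−0.95=0.05 OR none=0.38) = 0.43; AND[max(0, a+b−1)] with ¬rigid=1−0.80=0.20 → w = 0.00
Rules with consequent 'moderate': {R1, R3} → strengths 0.97, 0.00
Aggregate via t-conorm [min(1, a+b)]: 0.97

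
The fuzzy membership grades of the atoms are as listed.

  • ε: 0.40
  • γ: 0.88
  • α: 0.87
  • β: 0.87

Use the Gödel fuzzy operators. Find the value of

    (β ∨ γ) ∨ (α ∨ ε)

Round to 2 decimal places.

0.88

β ∨ γ = max(a, b) on (0.87, 0.88) = 0.88
α ∨ ε = max(a, b) on (0.87, 0.40) = 0.87
(β ∨ γ) ∨ (α ∨ ε) = max(a, b) on (0.88, 0.87) = 0.88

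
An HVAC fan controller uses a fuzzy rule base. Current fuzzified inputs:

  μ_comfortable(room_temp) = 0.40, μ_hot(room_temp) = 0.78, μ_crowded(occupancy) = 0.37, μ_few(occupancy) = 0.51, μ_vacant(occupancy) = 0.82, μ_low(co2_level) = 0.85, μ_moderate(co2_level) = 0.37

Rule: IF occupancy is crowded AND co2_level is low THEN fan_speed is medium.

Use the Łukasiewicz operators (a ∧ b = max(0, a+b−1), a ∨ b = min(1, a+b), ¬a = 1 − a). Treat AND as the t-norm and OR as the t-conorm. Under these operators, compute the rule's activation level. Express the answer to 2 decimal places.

0.22

firing strength: crowded=0.37, low=0.85; AND[max(0, a+b−1)] → w = 0.22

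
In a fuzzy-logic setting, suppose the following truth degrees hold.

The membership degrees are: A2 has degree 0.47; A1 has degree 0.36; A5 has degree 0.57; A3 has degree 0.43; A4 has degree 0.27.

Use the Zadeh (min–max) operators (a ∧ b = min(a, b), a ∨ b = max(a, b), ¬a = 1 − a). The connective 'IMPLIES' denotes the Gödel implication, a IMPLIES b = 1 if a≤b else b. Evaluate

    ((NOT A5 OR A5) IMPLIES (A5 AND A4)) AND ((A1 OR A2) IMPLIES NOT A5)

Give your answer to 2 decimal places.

NOT A5 = 1 − 0.57 = 0.43
NOT A5 OR A5 = max(a, b) on (0.43, 0.57) = 0.57
A5 AND A4 = min(a, b) on (0.57, 0.27) = 0.27
(NOT A5 OR A5) IMPLIES (A5 AND A4)  [Gödel: 1 if a≤b else b] with a=0.57, b=0.27 → 0.27
A1 OR A2 = max(a, b) on (0.36, 0.47) = 0.47
NOT A5 = 1 − 0.57 = 0.43
(A1 OR A2) IMPLIES NOT A5  [Gödel: 1 if a≤b else b] with a=0.47, b=0.43 → 0.43
((NOT A5 OR A5) IMPLIES (A5 AND A4)) AND ((A1 OR A2) IMPLIES NOT A5) = min(a, b) on (0.27, 0.43) = 0.27

0.27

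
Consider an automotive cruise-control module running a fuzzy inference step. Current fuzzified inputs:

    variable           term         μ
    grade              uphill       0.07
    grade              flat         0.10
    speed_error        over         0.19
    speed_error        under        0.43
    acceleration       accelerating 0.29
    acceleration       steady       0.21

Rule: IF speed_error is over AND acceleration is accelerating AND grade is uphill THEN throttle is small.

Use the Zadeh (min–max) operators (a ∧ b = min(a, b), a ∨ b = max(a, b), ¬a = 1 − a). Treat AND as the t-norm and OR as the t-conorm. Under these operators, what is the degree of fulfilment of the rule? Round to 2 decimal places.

0.07

firing strength: over=0.19, accelerating=0.29, uphill=0.07; AND[min(a, b)] → w = 0.07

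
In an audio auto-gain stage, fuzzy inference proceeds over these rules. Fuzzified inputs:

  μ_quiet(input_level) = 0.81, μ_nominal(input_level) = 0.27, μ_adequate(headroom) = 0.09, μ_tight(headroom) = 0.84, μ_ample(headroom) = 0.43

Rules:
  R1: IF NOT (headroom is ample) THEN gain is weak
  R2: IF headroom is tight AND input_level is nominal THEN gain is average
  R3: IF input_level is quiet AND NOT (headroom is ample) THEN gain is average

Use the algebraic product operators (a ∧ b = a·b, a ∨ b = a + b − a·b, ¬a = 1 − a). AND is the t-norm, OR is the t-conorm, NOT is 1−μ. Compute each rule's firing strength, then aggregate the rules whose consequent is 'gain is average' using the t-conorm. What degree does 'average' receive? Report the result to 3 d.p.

0.584

R1: ¬ample=1−0.43=0.57 → w = 0.5700
R2: tight=0.84, nominal=0.27; AND[a·b] → w = 0.2268
R3: quiet=0.81, ¬ample=1−0.43=0.57; AND[a·b] → w = 0.4617
Rules with consequent 'average': {R2, R3} → strengths 0.2268, 0.4617
Aggregate via t-conorm [a + b − a·b]: 0.5838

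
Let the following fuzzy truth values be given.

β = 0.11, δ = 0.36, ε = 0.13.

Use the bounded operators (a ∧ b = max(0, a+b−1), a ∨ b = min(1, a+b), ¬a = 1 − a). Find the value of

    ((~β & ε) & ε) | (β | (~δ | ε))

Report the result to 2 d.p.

~β = 1 − 0.11 = 0.89
~β & ε = max(0, a+b−1) on (0.89, 0.13) = 0.02
(~β & ε) & ε = max(0, a+b−1) on (0.02, 0.13) = 0.00
~δ = 1 − 0.36 = 0.64
~δ | ε = min(1, a+b) on (0.64, 0.13) = 0.77
β | (~δ | ε) = min(1, a+b) on (0.11, 0.77) = 0.88
((~β & ε) & ε) | (β | (~δ | ε)) = min(1, a+b) on (0.00, 0.88) = 0.88

0.88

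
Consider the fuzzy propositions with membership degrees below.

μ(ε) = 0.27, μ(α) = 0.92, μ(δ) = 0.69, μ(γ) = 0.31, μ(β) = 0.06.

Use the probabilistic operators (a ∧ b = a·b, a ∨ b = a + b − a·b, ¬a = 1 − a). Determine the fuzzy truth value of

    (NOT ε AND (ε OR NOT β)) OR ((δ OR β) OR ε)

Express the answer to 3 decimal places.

NOT ε = 1 − 0.2700 = 0.7300
NOT β = 1 − 0.0600 = 0.9400
ε OR NOT β = a + b − a·b on (0.2700, 0.9400) = 0.9562
NOT ε AND (ε OR NOT β) = a·b on (0.7300, 0.9562) = 0.6980
δ OR β = a + b − a·b on (0.6900, 0.0600) = 0.7086
(δ OR β) OR ε = a + b − a·b on (0.7086, 0.2700) = 0.7873
(NOT ε AND (ε OR NOT β)) OR ((δ OR β) OR ε) = a + b − a·b on (0.6980, 0.7873) = 0.9358

0.936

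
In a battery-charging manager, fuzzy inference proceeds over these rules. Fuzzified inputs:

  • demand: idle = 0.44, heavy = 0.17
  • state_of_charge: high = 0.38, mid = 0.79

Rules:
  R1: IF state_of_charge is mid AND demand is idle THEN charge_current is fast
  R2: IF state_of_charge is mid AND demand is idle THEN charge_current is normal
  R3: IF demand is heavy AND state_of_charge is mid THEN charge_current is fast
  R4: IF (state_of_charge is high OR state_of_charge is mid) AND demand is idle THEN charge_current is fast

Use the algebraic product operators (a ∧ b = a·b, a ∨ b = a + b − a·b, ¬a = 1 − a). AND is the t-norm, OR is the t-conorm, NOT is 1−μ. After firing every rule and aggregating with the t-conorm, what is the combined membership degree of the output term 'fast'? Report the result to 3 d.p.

0.651

R1: mid=0.79, idle=0.44; AND[a·b] → w = 0.3476
R2: mid=0.79, idle=0.44; AND[a·b] → w = 0.3476
R3: heavy=0.17, mid=0.79; AND[a·b] → w = 0.1343
R4: (high=0.38 OR mid=0.79) = 0.8698; AND[a·b] with idle=0.44 → w = 0.3827
Rules with consequent 'fast': {R1, R3, R4} → strengths 0.3476, 0.1343, 0.3827
Aggregate via t-conorm [a + b − a·b]: 0.6514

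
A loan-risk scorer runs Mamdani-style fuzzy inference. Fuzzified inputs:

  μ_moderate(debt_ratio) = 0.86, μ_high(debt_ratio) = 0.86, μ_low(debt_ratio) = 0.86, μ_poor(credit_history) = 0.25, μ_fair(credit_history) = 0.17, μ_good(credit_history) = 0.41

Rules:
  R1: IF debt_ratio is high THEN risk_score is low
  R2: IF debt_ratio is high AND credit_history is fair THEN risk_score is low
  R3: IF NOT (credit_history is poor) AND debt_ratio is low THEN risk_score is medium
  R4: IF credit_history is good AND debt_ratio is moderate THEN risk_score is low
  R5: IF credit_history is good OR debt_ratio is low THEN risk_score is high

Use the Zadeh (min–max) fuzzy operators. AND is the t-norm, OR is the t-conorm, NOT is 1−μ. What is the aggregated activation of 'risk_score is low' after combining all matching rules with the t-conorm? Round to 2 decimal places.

R1: high=0.86 → w = 0.86
R2: high=0.86, fair=0.17; AND[min(a, b)] → w = 0.17
R3: ¬poor=1−0.25=0.75, low=0.86; AND[min(a, b)] → w = 0.75
R4: good=0.41, moderate=0.86; AND[min(a, b)] → w = 0.41
R5: good=0.41, low=0.86; OR[max(a, b)] → w = 0.86
Rules with consequent 'low': {R1, R2, R4} → strengths 0.86, 0.17, 0.41
Aggregate via t-conorm [max(a, b)]: 0.86

0.86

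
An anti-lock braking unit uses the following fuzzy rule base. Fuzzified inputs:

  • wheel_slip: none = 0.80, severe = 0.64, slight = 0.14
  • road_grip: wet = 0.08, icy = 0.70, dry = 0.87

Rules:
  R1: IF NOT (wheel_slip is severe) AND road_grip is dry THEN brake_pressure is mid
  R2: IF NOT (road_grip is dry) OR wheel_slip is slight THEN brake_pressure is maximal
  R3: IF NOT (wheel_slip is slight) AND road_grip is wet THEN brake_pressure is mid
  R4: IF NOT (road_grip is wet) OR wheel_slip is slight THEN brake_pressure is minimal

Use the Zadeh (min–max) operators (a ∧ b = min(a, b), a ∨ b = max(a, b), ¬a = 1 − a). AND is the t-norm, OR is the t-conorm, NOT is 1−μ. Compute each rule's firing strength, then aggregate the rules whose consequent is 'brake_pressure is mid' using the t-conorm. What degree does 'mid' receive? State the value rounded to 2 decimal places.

R1: ¬severe=1−0.64=0.36, dry=0.87; AND[min(a, b)] → w = 0.36
R2: ¬dry=1−0.87=0.13, slight=0.14; OR[max(a, b)] → w = 0.14
R3: ¬slight=1−0.14=0.86, wet=0.08; AND[min(a, b)] → w = 0.08
R4: ¬wet=1−0.08=0.92, slight=0.14; OR[max(a, b)] → w = 0.92
Rules with consequent 'mid': {R1, R3} → strengths 0.36, 0.08
Aggregate via t-conorm [max(a, b)]: 0.36

0.36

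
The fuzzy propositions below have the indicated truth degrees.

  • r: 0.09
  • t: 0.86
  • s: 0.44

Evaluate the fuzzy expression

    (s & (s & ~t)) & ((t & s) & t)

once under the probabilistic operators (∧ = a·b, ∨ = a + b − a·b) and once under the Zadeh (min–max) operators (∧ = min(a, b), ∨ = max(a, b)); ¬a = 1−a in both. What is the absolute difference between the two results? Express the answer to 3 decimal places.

0.131

Under probabilistic:
  ~t = 1 − 0.8600 = 0.1400
  s & ~t = a·b on (0.4400, 0.1400) = 0.0616
  s & (s & ~t) = a·b on (0.4400, 0.0616) = 0.0271
  t & s = a·b on (0.8600, 0.4400) = 0.3784
  (t & s) & t = a·b on (0.3784, 0.8600) = 0.3254
  (s & (s & ~t)) & ((t & s) & t) = a·b on (0.0271, 0.3254) = 0.0088
  → value = 0.0088
Under Zadeh (min–max):
  ~t = 1 − 0.86 = 0.14
  s & ~t = min(a, b) on (0.44, 0.14) = 0.14
  s & (s & ~t) = min(a, b) on (0.44, 0.14) = 0.14
  t & s = min(a, b) on (0.86, 0.44) = 0.44
  (t & s) & t = min(a, b) on (0.44, 0.86) = 0.44
  (s & (s & ~t)) & ((t & s) & t) = min(a, b) on (0.14, 0.44) = 0.14
  → value = 0.1400
|0.0088 − 0.1400| = 0.131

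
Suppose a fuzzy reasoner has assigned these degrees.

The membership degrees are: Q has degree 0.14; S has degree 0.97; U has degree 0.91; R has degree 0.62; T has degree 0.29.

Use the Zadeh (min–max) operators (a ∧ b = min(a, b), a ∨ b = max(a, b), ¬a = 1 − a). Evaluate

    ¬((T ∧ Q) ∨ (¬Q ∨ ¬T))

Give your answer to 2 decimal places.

0.14

T ∧ Q = min(a, b) on (0.29, 0.14) = 0.14
¬Q = 1 − 0.14 = 0.86
¬T = 1 − 0.29 = 0.71
¬Q ∨ ¬T = max(a, b) on (0.86, 0.71) = 0.86
(T ∧ Q) ∨ (¬Q ∨ ¬T) = max(a, b) on (0.14, 0.86) = 0.86
¬((T ∧ Q) ∨ (¬Q ∨ ¬T)) = 1 − 0.86 = 0.14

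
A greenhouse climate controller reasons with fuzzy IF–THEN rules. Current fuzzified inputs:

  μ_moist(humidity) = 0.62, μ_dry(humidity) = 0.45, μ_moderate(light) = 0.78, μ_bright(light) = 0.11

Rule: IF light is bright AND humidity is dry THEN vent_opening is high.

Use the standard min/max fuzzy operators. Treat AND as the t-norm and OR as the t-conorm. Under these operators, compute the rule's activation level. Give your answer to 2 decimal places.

firing strength: bright=0.11, dry=0.45; AND[min(a, b)] → w = 0.11

0.11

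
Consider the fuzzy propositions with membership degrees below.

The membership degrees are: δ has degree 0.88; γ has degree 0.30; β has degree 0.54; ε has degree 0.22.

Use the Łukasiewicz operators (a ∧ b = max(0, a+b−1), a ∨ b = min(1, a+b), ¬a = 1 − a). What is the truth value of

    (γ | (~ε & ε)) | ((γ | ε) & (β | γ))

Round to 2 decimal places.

~ε = 1 − 0.22 = 0.78
~ε & ε = max(0, a+b−1) on (0.78, 0.22) = 0.00
γ | (~ε & ε) = min(1, a+b) on (0.30, 0.00) = 0.30
γ | ε = min(1, a+b) on (0.30, 0.22) = 0.52
β | γ = min(1, a+b) on (0.54, 0.30) = 0.84
(γ | ε) & (β | γ) = max(0, a+b−1) on (0.52, 0.84) = 0.36
(γ | (~ε & ε)) | ((γ | ε) & (β | γ)) = min(1, a+b) on (0.30, 0.36) = 0.66

0.66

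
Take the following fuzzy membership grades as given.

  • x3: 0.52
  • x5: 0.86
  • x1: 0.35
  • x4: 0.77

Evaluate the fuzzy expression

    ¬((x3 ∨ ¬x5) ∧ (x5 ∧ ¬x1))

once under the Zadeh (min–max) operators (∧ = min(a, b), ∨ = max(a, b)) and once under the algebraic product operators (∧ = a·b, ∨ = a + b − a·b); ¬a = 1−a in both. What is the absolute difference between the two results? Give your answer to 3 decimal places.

0.192

Under Zadeh (min–max):
  ¬x5 = 1 − 0.86 = 0.14
  x3 ∨ ¬x5 = max(a, b) on (0.52, 0.14) = 0.52
  ¬x1 = 1 − 0.35 = 0.65
  x5 ∧ ¬x1 = min(a, b) on (0.86, 0.65) = 0.65
  (x3 ∨ ¬x5) ∧ (x5 ∧ ¬x1) = min(a, b) on (0.52, 0.65) = 0.52
  ¬((x3 ∨ ¬x5) ∧ (x5 ∧ ¬x1)) = 1 − 0.52 = 0.48
  → value = 0.4800
Under algebraic product:
  ¬x5 = 1 − 0.8600 = 0.1400
  x3 ∨ ¬x5 = a + b − a·b on (0.5200, 0.1400) = 0.5872
  ¬x1 = 1 − 0.3500 = 0.6500
  x5 ∧ ¬x1 = a·b on (0.8600, 0.6500) = 0.5590
  (x3 ∨ ¬x5) ∧ (x5 ∧ ¬x1) = a·b on (0.5872, 0.5590) = 0.3282
  ¬((x3 ∨ ¬x5) ∧ (x5 ∧ ¬x1)) = 1 − 0.3282 = 0.6718
  → value = 0.6718
|0.4800 − 0.6718| = 0.192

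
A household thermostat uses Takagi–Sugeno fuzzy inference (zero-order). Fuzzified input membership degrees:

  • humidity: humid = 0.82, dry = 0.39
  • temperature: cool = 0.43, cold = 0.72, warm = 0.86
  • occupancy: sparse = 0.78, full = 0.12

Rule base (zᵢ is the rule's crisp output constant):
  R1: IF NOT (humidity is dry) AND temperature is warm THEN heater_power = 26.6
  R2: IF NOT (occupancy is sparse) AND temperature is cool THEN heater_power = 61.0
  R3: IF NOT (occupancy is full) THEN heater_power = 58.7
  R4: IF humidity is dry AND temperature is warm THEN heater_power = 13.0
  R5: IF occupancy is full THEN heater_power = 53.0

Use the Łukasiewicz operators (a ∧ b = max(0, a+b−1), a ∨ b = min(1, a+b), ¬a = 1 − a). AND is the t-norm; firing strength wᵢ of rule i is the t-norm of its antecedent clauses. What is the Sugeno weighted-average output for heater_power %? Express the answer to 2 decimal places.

42.89

R1 (z=26.6): ¬dry=1−0.39=0.61, warm=0.86; AND[max(0, a+b−1)] → w = 0.47
R2 (z=61.0): ¬sparse=1−0.78=0.22, cool=0.43; AND[max(0, a+b−1)] → w = 0.00
R3 (z=58.7): ¬full=1−0.12=0.88 → w = 0.88
R4 (z=13.0): dry=0.39, warm=0.86; AND[max(0, a+b−1)] → w = 0.25
R5 (z=53.0): full=0.12 → w = 0.12
Weighted average = (0.47·26.6 + 0.00·61.0 + 0.88·58.7 + 0.25·13.0 + 0.12·53.0) / (0.47 + 0.00 + 0.88 + 0.25 + 0.12)
  = 73.7680 / 1.7200 = 42.89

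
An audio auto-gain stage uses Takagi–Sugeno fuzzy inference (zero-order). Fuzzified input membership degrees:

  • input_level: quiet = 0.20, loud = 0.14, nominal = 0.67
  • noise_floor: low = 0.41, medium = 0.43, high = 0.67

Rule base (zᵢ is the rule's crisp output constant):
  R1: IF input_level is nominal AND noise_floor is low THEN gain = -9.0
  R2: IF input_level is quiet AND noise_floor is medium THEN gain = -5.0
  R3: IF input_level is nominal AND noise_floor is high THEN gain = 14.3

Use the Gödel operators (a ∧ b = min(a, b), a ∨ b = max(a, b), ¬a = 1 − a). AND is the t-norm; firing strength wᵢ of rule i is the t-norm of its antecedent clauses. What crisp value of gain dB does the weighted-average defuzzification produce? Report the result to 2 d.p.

3.82

R1 (z=-9.0): nominal=0.67, low=0.41; AND[min(a, b)] → w = 0.41
R2 (z=-5.0): quiet=0.20, medium=0.43; AND[min(a, b)] → w = 0.20
R3 (z=14.3): nominal=0.67, high=0.67; AND[min(a, b)] → w = 0.67
Weighted average = (0.41·-9.0 + 0.20·-5.0 + 0.67·14.3) / (0.41 + 0.20 + 0.67)
  = 4.8910 / 1.2800 = 3.82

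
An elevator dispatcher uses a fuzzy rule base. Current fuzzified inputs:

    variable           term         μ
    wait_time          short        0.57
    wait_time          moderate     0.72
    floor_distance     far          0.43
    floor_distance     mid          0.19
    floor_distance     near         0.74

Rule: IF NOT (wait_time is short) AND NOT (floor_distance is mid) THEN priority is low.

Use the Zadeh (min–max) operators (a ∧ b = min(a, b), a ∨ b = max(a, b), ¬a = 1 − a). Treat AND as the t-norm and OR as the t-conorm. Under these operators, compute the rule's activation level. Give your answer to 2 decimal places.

0.43

firing strength: ¬short=1−0.57=0.43, ¬mid=1−0.19=0.81; AND[min(a, b)] → w = 0.43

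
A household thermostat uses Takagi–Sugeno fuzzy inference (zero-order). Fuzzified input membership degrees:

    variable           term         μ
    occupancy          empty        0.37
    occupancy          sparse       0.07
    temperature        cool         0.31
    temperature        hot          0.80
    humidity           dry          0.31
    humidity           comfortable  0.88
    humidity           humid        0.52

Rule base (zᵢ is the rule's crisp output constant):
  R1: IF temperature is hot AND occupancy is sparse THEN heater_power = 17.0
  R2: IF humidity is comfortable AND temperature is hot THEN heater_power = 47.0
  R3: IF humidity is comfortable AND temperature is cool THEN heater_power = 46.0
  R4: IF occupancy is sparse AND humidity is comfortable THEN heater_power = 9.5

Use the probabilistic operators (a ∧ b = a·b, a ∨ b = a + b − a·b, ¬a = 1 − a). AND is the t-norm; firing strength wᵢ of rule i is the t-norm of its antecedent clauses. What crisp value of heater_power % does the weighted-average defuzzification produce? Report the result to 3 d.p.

R1 (z=17.0): hot=0.80, sparse=0.07; AND[a·b] → w = 0.0560
R2 (z=47.0): comfortable=0.88, hot=0.80; AND[a·b] → w = 0.7040
R3 (z=46.0): comfortable=0.88, cool=0.31; AND[a·b] → w = 0.2728
R4 (z=9.5): sparse=0.07, comfortable=0.88; AND[a·b] → w = 0.0616
Weighted average = (0.0560·17.0 + 0.7040·47.0 + 0.2728·46.0 + 0.0616·9.5) / (0.0560 + 0.7040 + 0.2728 + 0.0616)
  = 47.1740 / 1.0944 = 43.105

43.105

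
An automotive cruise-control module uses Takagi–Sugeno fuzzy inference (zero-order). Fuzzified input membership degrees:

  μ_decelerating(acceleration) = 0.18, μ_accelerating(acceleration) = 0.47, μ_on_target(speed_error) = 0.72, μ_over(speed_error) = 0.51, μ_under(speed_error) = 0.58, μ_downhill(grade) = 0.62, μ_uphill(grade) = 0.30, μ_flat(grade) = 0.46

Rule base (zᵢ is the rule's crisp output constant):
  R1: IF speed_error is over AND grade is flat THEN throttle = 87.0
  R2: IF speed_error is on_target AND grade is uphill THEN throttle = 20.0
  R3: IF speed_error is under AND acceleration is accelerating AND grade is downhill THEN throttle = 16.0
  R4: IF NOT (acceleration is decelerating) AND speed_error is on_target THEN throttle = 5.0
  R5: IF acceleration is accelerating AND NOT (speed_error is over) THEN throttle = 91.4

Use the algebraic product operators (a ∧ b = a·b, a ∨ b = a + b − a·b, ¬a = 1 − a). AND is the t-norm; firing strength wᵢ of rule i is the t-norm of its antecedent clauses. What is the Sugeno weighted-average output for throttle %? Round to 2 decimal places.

35.71

R1 (z=87.0): over=0.51, flat=0.46; AND[a·b] → w = 0.2346
R2 (z=20.0): on_target=0.72, uphill=0.30; AND[a·b] → w = 0.2160
R3 (z=16.0): under=0.58, accelerating=0.47, downhill=0.62; AND[a·b] → w = 0.1690
R4 (z=5.0): ¬decelerating=1−0.18=0.82, on_target=0.72; AND[a·b] → w = 0.5904
R5 (z=91.4): accelerating=0.47, ¬over=1−0.51=0.49; AND[a·b] → w = 0.2303
Weighted average = (0.2346·87.0 + 0.2160·20.0 + 0.1690·16.0 + 0.5904·5.0 + 0.2303·91.4) / (0.2346 + 0.2160 + 0.1690 + 0.5904 + 0.2303)
  = 51.4358 / 1.4403 = 35.71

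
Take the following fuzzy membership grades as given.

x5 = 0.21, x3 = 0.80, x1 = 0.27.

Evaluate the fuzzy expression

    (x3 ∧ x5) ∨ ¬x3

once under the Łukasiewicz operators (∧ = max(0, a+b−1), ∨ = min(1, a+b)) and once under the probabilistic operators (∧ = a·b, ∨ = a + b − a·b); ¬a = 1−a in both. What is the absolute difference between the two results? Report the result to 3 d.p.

0.124

Under Łukasiewicz:
  x3 ∧ x5 = max(0, a+b−1) on (0.80, 0.21) = 0.01
  ¬x3 = 1 − 0.80 = 0.20
  (x3 ∧ x5) ∨ ¬x3 = min(1, a+b) on (0.01, 0.20) = 0.21
  → value = 0.2100
Under probabilistic:
  x3 ∧ x5 = a·b on (0.8000, 0.2100) = 0.1680
  ¬x3 = 1 − 0.8000 = 0.2000
  (x3 ∧ x5) ∨ ¬x3 = a + b − a·b on (0.1680, 0.2000) = 0.3344
  → value = 0.3344
|0.2100 − 0.3344| = 0.124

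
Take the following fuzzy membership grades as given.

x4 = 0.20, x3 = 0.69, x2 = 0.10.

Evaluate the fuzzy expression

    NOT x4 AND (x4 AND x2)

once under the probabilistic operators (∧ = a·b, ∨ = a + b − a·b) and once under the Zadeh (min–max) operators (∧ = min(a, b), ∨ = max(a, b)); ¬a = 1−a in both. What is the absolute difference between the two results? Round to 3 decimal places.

Under probabilistic:
  NOT x4 = 1 − 0.2000 = 0.8000
  x4 AND x2 = a·b on (0.2000, 0.1000) = 0.0200
  NOT x4 AND (x4 AND x2) = a·b on (0.8000, 0.0200) = 0.0160
  → value = 0.0160
Under Zadeh (min–max):
  NOT x4 = 1 − 0.20 = 0.80
  x4 AND x2 = min(a, b) on (0.20, 0.10) = 0.10
  NOT x4 AND (x4 AND x2) = min(a, b) on (0.80, 0.10) = 0.10
  → value = 0.1000
|0.0160 − 0.1000| = 0.084

0.084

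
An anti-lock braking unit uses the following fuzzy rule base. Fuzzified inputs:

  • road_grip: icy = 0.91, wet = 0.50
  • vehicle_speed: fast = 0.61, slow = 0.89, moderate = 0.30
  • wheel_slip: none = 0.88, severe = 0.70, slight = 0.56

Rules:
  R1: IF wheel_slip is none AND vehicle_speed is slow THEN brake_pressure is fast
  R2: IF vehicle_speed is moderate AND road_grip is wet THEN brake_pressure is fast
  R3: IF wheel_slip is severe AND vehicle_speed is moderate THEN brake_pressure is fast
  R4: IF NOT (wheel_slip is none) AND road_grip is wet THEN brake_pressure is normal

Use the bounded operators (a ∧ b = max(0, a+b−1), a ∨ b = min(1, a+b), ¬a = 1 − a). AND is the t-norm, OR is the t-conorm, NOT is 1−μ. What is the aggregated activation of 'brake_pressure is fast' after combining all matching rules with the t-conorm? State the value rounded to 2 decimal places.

R1: none=0.88, slow=0.89; AND[max(0, a+b−1)] → w = 0.77
R2: moderate=0.30, wet=0.50; AND[max(0, a+b−1)] → w = 0.00
R3: severe=0.70, moderate=0.30; AND[max(0, a+b−1)] → w = 0.00
R4: ¬none=1−0.88=0.12, wet=0.50; AND[max(0, a+b−1)] → w = 0.00
Rules with consequent 'fast': {R1, R2, R3} → strengths 0.77, 0.00, 0.00
Aggregate via t-conorm [min(1, a+b)]: 0.77

0.77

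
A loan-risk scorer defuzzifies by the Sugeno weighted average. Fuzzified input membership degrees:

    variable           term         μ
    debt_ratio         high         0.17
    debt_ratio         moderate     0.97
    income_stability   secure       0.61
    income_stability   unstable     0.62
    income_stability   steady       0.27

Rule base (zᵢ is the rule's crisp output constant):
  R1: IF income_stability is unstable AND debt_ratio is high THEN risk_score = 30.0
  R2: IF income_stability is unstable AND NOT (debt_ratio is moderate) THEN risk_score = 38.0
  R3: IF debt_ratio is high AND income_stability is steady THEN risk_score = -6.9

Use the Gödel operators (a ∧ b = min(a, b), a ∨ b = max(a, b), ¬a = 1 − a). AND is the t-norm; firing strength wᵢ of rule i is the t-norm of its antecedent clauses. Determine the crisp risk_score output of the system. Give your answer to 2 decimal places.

13.69

R1 (z=30.0): unstable=0.62, high=0.17; AND[min(a, b)] → w = 0.17
R2 (z=38.0): unstable=0.62, ¬moderate=1−0.97=0.03; AND[min(a, b)] → w = 0.03
R3 (z=-6.9): high=0.17, steady=0.27; AND[min(a, b)] → w = 0.17
Weighted average = (0.17·30.0 + 0.03·38.0 + 0.17·-6.9) / (0.17 + 0.03 + 0.17)
  = 5.0670 / 0.3700 = 13.69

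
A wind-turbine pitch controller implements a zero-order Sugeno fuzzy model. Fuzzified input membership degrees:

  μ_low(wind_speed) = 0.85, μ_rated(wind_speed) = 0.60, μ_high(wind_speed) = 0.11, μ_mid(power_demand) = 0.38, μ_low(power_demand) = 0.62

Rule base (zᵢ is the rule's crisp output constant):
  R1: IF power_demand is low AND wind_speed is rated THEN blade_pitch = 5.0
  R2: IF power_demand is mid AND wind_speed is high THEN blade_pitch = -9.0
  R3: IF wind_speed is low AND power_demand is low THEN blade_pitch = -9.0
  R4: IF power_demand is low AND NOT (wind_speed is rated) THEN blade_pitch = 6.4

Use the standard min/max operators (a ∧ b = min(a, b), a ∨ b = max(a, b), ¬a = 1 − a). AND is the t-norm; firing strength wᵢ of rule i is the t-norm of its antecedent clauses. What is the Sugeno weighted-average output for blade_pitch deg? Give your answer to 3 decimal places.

-0.584

R1 (z=5.0): low=0.62, rated=0.60; AND[min(a, b)] → w = 0.60
R2 (z=-9.0): mid=0.38, high=0.11; AND[min(a, b)] → w = 0.11
R3 (z=-9.0): low=0.85, low=0.62; AND[min(a, b)] → w = 0.62
R4 (z=6.4): low=0.62, ¬rated=1−0.60=0.40; AND[min(a, b)] → w = 0.40
Weighted average = (0.60·5.0 + 0.11·-9.0 + 0.62·-9.0 + 0.40·6.4) / (0.60 + 0.11 + 0.62 + 0.40)
  = -1.0100 / 1.7300 = -0.584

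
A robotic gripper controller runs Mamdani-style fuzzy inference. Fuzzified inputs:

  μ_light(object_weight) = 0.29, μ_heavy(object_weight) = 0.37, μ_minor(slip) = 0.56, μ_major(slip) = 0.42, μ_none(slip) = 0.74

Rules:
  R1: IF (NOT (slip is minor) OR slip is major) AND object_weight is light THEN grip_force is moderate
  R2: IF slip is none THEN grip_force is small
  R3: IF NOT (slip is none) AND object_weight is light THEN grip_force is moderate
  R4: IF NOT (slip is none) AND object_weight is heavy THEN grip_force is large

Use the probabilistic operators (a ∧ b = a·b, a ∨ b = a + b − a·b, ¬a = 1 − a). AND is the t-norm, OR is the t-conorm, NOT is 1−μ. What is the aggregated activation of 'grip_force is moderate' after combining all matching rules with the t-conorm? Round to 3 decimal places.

R1: (¬minor=1−0.56=0.44 OR major=0.42) = 0.6752; AND[a·b] with light=0.29 → w = 0.1958
R2: none=0.74 → w = 0.7400
R3: ¬none=1−0.74=0.26, light=0.29; AND[a·b] → w = 0.0754
R4: ¬none=1−0.74=0.26, heavy=0.37; AND[a·b] → w = 0.0962
Rules with consequent 'moderate': {R1, R3} → strengths 0.1958, 0.0754
Aggregate via t-conorm [a + b − a·b]: 0.2564

0.256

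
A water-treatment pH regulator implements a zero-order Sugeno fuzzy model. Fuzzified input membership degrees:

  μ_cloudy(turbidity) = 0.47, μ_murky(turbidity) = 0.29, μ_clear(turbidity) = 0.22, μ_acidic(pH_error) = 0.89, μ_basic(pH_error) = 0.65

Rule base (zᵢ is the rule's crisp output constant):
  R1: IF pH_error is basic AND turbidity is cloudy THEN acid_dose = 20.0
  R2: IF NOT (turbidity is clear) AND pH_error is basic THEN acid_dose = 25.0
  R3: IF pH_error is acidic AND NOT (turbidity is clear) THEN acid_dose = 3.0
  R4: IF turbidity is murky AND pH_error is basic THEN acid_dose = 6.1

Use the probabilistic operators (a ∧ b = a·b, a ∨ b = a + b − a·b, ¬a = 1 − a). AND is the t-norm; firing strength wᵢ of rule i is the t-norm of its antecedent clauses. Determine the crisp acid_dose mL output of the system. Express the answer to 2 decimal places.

R1 (z=20.0): basic=0.65, cloudy=0.47; AND[a·b] → w = 0.3055
R2 (z=25.0): ¬clear=1−0.22=0.78, basic=0.65; AND[a·b] → w = 0.5070
R3 (z=3.0): acidic=0.89, ¬clear=1−0.22=0.78; AND[a·b] → w = 0.6942
R4 (z=6.1): murky=0.29, basic=0.65; AND[a·b] → w = 0.1885
Weighted average = (0.3055·20.0 + 0.5070·25.0 + 0.6942·3.0 + 0.1885·6.1) / (0.3055 + 0.5070 + 0.6942 + 0.1885)
  = 22.0175 / 1.6952 = 12.99

12.99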